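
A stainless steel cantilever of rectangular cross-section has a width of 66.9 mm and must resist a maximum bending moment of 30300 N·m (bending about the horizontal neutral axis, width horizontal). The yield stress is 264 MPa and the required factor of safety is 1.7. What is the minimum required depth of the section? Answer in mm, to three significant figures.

h = 132 mm

σ_allow = 264/1.7 = 155.3 MPa.
For a rectangular section σ = 6M/(bh²), so h² = 6M/(b σ_allow) = 6×3.0300×10^7/(66.9×155.3) = 17500 mm².
h = 132.3 mm.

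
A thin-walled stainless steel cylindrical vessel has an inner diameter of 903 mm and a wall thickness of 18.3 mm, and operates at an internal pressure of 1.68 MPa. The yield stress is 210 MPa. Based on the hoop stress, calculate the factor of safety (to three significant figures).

σ_h = pD/(2t) = 1.68×903/(2×18.3) = 41.45 MPa.
n = 210/41.45 = 5.066.

n = 5.07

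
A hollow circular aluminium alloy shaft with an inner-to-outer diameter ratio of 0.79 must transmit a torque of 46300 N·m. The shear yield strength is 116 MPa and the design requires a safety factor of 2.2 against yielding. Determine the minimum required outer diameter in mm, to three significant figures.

d_o = 194 mm

τ_allow = 116/2.2 = 52.73 MPa.
For a hollow shaft τ = 16T/[πd_o³(1−k⁴)] with k = 0.79, so 1−k⁴ = 0.6105.
d_o³ = 16T/[π τ_allow (1−k⁴)] = 16×4.6300×10^7/(π×52.73×0.6105) = 7.325×10^6 mm³.
d_o = 194.2 mm.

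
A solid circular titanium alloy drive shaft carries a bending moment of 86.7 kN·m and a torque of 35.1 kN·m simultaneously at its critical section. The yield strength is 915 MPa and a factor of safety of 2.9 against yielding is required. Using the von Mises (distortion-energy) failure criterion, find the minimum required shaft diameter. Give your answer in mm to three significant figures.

d = 144 mm

σ_allow = σ_y/n = 915/2.9 = 315.5 MPa.
For a solid shaft σ_b = 32M/(πd³) and τ = 16T/(πd³), so the von Mises stress is σ' = (16/πd³)·√(4M²+3T²).
√(4M²+3T²) = √(4×(8.670×10^7)² + 3×(3.510×10^7)²) = 1.837×10^8 N·mm.
d³ = 16×1.837×10^8/(π×315.5) = 2.966×10^6 mm³.
d = 143.7 mm.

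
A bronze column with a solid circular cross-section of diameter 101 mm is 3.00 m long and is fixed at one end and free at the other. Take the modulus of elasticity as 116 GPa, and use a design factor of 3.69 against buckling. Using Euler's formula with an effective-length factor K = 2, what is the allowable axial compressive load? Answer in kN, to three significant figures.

I = πd⁴/64 = π×101⁴/64 = 5.108×10^6 mm⁴.
Effective length L_e = KL = 2×3.00 m = 6000 mm.
Euler critical load P_cr = π²EI/L_e² = π²×116000×5.108×10^6/6000² = 162400 N.
P_allow = P_cr/n = 162400/3.69 = 44020 N.

P_allow = 44.0 kN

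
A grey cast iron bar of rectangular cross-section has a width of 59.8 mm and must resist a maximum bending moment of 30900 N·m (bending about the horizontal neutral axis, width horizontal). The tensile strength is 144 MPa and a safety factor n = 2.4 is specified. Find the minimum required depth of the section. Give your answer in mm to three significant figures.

σ_allow = 144/2.4 = 60.00 MPa.
For a rectangular section σ = 6M/(bh²), so h² = 6M/(b σ_allow) = 6×3.0900×10^7/(59.8×60.00) = 51670 mm².
h = 227.3 mm.

h = 227 mm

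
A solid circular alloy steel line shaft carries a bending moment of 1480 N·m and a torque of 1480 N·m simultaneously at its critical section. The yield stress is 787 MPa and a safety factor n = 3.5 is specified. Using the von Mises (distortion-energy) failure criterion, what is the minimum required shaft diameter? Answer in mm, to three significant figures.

d = 44.6 mm

σ_allow = σ_y/n = 787/3.5 = 224.9 MPa.
For a solid shaft σ_b = 32M/(πd³) and τ = 16T/(πd³), so the von Mises stress is σ' = (16/πd³)·√(4M²+3T²).
√(4M²+3T²) = √(4×(1.480×10^6)² + 3×(1.480×10^6)²) = 3.916×10^6 N·mm.
d³ = 16×3.916×10^6/(π×224.9) = 88690 mm³.
d = 44.60 mm.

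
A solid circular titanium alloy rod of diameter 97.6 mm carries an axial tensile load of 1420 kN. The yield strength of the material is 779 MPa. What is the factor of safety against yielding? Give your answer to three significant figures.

A = πd²/4 = 7482 mm².
σ = F/A = 1420000/7482 = 189.8 MPa.
n = 779/189.8 = 4.104.

n = 4.10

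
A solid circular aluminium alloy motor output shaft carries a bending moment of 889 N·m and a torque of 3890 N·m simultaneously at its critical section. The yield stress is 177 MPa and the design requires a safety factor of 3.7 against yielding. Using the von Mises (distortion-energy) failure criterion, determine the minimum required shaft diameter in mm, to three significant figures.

σ_allow = σ_y/n = 177/3.7 = 47.84 MPa.
For a solid shaft σ_b = 32M/(πd³) and τ = 16T/(πd³), so the von Mises stress is σ' = (16/πd³)·√(4M²+3T²).
√(4M²+3T²) = √(4×(889000)² + 3×(3.890×10^6)²) = 6.968×10^6 N·mm.
d³ = 16×6.968×10^6/(π×47.84) = 741900 mm³.
d = 90.53 mm.

d = 90.5 mm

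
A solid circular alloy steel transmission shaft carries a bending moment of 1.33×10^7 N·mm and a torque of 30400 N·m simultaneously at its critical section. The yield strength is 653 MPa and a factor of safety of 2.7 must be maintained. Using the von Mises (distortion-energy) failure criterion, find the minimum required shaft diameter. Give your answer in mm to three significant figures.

σ_allow = σ_y/n = 653/2.7 = 241.9 MPa.
For a solid shaft σ_b = 32M/(πd³) and τ = 16T/(πd³), so the von Mises stress is σ' = (16/πd³)·√(4M²+3T²).
√(4M²+3T²) = √(4×(1.330×10^7)² + 3×(3.040×10^7)²) = 5.899×10^7 N·mm.
d³ = 16×5.899×10^7/(π×241.9) = 1.242×10^6 mm³.
d = 107.5 mm.

d = 107 mm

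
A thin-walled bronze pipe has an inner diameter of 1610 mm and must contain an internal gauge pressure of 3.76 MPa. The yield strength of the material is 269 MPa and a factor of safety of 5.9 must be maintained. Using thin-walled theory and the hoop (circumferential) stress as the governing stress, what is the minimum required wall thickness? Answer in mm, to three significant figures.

σ_allow = 269/5.9 = 45.59 MPa.
Hoop stress σ_h = pD/(2t), so t = pD/(2σ_allow) = 3.76×1610/(2×45.59) = 66.39 mm.

t = 66.4 mm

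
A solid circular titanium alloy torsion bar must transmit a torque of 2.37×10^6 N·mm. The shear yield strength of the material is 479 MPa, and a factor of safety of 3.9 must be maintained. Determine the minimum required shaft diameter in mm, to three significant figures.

d = 46.1 mm

Allowable shear stress τ_allow = 479/3.9 = 122.8 MPa.
For a solid shaft τ = 16T/(πd³), so d³ = 16T/(π τ_allow) = 16×2370000/(π×122.8) = 98280 mm³.
d = (98280)^(1/3) = 46.15 mm.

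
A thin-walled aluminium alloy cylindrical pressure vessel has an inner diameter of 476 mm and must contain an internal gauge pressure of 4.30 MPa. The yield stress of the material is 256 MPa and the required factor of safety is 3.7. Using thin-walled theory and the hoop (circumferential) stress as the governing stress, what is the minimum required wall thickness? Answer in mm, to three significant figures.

σ_allow = 256/3.7 = 69.19 MPa.
Hoop stress σ_h = pD/(2t), so t = pD/(2σ_allow) = 4.30×476/(2×69.19) = 14.79 mm.

t = 14.8 mm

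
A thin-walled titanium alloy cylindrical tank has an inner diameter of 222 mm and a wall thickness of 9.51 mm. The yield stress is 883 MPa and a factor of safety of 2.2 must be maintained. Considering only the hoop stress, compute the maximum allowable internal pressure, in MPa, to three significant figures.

p_allow = 34.4 MPa

σ_allow = 883/2.2 = 401.4 MPa.
σ_h = pD/(2t) → p_allow = 2σ_allow t/D = 2×401.4×9.51/222 = 34.39 MPa.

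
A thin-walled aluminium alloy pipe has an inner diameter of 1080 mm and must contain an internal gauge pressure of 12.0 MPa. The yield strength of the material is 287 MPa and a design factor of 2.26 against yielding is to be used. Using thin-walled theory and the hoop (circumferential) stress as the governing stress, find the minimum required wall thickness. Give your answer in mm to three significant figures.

σ_allow = 287/2.26 = 127.0 MPa.
Hoop stress σ_h = pD/(2t), so t = pD/(2σ_allow) = 12.0×1080/(2×127.0) = 51.03 mm.

t = 51.0 mm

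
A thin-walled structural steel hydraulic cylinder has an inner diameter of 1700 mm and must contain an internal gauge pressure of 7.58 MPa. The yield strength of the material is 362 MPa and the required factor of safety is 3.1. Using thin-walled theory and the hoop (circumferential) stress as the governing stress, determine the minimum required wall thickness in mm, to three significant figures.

σ_allow = 362/3.1 = 116.8 MPa.
Hoop stress σ_h = pD/(2t), so t = pD/(2σ_allow) = 7.58×1700/(2×116.8) = 55.17 mm.

t = 55.2 mm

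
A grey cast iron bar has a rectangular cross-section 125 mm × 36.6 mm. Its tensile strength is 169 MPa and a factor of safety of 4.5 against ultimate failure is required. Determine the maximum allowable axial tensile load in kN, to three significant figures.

σ_allow = 169/4.5 = 37.56 MPa.
A = 125×36.6 = 4575 mm².
F_allow = σ_allow × A = 37.56×4575 = 171800 N.

F_allow = 172 kN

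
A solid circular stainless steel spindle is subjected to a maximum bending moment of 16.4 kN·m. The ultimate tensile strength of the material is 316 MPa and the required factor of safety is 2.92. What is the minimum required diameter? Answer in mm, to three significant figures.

σ_allow = 316/2.92 = 108.2 MPa.
For a solid circular section σ = 32M/(πd³), so d³ = 32M/(π σ_allow) = 32×1.6400×10^7/(π×108.2) = 1.544×10^6 mm³.
d = 115.6 mm.

d = 116 mm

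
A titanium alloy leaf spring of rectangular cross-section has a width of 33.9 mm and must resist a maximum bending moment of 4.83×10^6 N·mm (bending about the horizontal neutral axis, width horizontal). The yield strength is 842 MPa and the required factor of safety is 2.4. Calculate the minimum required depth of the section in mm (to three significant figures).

h = 49.4 mm

σ_allow = 842/2.4 = 350.8 MPa.
For a rectangular section σ = 6M/(bh²), so h² = 6M/(b σ_allow) = 6×4830000/(33.9×350.8) = 2437 mm².
h = 49.36 mm.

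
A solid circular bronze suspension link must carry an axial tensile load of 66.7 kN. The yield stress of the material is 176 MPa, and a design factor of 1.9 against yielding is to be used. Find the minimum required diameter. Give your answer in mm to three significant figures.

d = 30.3 mm

Allowable stress σ_allow = 176/1.9 = 92.63 MPa.
Required area A = F/σ_allow = 66700/92.63 = 720.1 mm².
A = πd²/4 → d = √(4A/π) = 30.28 mm.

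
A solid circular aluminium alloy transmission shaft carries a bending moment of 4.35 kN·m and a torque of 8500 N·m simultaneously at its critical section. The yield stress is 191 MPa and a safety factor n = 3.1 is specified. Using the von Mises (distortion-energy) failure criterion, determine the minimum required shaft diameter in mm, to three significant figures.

σ_allow = σ_y/n = 191/3.1 = 61.61 MPa.
For a solid shaft σ_b = 32M/(πd³) and τ = 16T/(πd³), so the von Mises stress is σ' = (16/πd³)·√(4M²+3T²).
√(4M²+3T²) = √(4×(4.350×10^6)² + 3×(8.500×10^6)²) = 1.710×10^7 N·mm.
d³ = 16×1.710×10^7/(π×61.61) = 1.414×10^6 mm³.
d = 112.2 mm.

d = 112 mm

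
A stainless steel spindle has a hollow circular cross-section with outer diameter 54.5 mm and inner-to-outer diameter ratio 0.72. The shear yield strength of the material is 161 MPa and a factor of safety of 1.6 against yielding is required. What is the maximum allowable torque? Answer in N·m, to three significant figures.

T_allow = 2340 N·m

τ_allow = 161/1.6 = 100.6 MPa.
For a hollow shaft T_allow = τ_allow·πd_o³(1−k⁴)/16 with 1−k⁴ = 0.7313, so πd_o³(1−k⁴)/16 = 23240 mm³.
T_allow = 100.6×23240 = 2.339×10^6 N·mm = 2339 N·m.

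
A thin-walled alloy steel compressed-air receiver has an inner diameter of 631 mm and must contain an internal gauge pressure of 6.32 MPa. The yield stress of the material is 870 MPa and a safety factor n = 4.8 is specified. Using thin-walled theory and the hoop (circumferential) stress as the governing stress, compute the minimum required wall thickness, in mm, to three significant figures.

σ_allow = 870/4.8 = 181.2 MPa.
Hoop stress σ_h = pD/(2t), so t = pD/(2σ_allow) = 6.32×631/(2×181.2) = 11.00 mm.

t = 11.0 mm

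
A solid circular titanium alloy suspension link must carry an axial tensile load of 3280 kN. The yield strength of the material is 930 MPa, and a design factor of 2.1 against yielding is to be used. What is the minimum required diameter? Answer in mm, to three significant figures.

Allowable stress σ_allow = 930/2.1 = 442.9 MPa.
Required area A = F/σ_allow = 3280000/442.9 = 7406 mm².
A = πd²/4 → d = √(4A/π) = 97.11 mm.

d = 97.1 mm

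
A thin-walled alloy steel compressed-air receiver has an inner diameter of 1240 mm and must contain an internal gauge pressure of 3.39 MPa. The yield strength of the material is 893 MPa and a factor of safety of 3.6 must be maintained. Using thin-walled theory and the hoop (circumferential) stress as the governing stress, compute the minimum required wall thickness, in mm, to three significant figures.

σ_allow = 893/3.6 = 248.1 MPa.
Hoop stress σ_h = pD/(2t), so t = pD/(2σ_allow) = 3.39×1240/(2×248.1) = 8.473 mm.

t = 8.47 mm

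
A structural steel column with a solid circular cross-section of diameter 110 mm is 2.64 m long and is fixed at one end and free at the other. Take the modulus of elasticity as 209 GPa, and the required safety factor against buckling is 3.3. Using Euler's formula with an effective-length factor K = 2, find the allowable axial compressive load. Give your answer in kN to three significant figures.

I = πd⁴/64 = π×110⁴/64 = 7.187×10^6 mm⁴.
Effective length L_e = KL = 2×2.64 m = 5280 mm.
Euler critical load P_cr = π²EI/L_e² = π²×209000×7.187×10^6/5280² = 531800 N.
P_allow = P_cr/n = 531800/3.3 = 161100 N.

P_allow = 161 kN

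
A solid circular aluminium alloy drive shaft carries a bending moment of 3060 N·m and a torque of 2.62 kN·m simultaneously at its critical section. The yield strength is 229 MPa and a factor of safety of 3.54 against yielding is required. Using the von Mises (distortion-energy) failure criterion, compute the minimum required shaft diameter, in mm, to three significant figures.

d = 84.3 mm

σ_allow = σ_y/n = 229/3.54 = 64.69 MPa.
For a solid shaft σ_b = 32M/(πd³) and τ = 16T/(πd³), so the von Mises stress is σ' = (16/πd³)·√(4M²+3T²).
√(4M²+3T²) = √(4×(3.060×10^6)² + 3×(2.620×10^6)²) = 7.619×10^6 N·mm.
d³ = 16×7.619×10^6/(π×64.69) = 599800 mm³.
d = 84.34 mm.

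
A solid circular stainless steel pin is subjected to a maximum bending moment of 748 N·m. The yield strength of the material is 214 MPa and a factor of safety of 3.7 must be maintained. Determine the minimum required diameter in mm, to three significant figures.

d = 50.9 mm

σ_allow = 214/3.7 = 57.84 MPa.
For a solid circular section σ = 32M/(πd³), so d³ = 32M/(π σ_allow) = 32×748000/(π×57.84) = 131700 mm³.
d = 50.88 mm.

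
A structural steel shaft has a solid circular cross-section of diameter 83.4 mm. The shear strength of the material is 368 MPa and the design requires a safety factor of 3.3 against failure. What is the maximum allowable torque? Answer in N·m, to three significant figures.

τ_allow = 368/3.3 = 111.5 MPa.
For a solid shaft T_allow = τ_allow·πd³/16; πd³/16 = π×83.4³/16 = 113900 mm³.
T_allow = 111.5×113900 = 1.270×10^7 N·mm = 12700 N·m.

T_allow = 12700 N·m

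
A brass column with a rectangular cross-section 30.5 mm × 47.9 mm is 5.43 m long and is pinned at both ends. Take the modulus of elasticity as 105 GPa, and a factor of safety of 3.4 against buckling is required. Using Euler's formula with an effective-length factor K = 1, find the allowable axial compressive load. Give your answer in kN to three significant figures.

P_allow = 1.17 kN

Buckling occurs about the weak axis: I_min = h·b³/12 = 47.9×30.5³/12 = 113300 mm⁴ (b = 30.5 mm is the smaller dimension).
Effective length L_e = KL = 1×5.43 m = 5430 mm.
Euler critical load P_cr = π²EI/L_e² = π²×105000×113300/5430² = 3981 N.
P_allow = P_cr/n = 3981/3.4 = 1171 N.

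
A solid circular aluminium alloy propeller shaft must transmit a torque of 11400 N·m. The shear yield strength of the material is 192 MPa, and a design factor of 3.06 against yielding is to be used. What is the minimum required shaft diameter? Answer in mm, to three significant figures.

Allowable shear stress τ_allow = 192/3.06 = 62.75 MPa.
For a solid shaft τ = 16T/(πd³), so d³ = 16T/(π τ_allow) = 16×1.1400×10^7/(π×62.75) = 925300 mm³.
d = (925300)^(1/3) = 97.45 mm.

d = 97.4 mm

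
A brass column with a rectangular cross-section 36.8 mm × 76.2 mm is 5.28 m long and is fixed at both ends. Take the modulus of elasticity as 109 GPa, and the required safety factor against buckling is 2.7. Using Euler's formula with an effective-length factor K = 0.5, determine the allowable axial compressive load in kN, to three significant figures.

P_allow = 18.1 kN

Buckling occurs about the weak axis: I_min = h·b³/12 = 76.2×36.8³/12 = 316500 mm⁴ (b = 36.8 mm is the smaller dimension).
Effective length L_e = KL = 0.5×5.28 m = 2640 mm.
Euler critical load P_cr = π²EI/L_e² = π²×109000×316500/2640² = 48850 N.
P_allow = P_cr/n = 48850/2.7 = 18090 N.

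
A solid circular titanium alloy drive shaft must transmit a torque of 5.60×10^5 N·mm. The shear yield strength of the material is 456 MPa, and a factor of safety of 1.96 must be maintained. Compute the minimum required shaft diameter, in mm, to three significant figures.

d = 23.1 mm

Allowable shear stress τ_allow = 456/1.96 = 232.7 MPa.
For a solid shaft τ = 16T/(πd³), so d³ = 16T/(π τ_allow) = 16×560000/(π×232.7) = 12260 mm³.
d = (12260)^(1/3) = 23.06 mm.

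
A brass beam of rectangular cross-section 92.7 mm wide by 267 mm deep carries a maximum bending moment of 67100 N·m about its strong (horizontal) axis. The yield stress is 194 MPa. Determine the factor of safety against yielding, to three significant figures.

n = 3.18

Section modulus S = bh²/6 = 92.7×267²/6 = 1.101×10^6 mm³.
σ = M/S = 6.7100×10^7/1.101×10^6 = 60.92 MPa.
n = 194/60.92 = 3.184.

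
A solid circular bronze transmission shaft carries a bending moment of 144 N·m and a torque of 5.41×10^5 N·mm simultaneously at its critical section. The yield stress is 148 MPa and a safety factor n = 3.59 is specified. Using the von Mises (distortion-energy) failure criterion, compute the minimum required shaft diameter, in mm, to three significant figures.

σ_allow = σ_y/n = 148/3.59 = 41.23 MPa.
For a solid shaft σ_b = 32M/(πd³) and τ = 16T/(πd³), so the von Mises stress is σ' = (16/πd³)·√(4M²+3T²).
√(4M²+3T²) = √(4×(144000)² + 3×(541000)²) = 980300 N·mm.
d³ = 16×980300/(π×41.23) = 121100 mm³.
d = 49.48 mm.

d = 49.5 mm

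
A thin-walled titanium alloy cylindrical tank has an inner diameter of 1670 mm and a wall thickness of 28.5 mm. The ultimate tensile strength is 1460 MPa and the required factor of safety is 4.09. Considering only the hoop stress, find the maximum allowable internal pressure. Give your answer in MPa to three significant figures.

σ_allow = 1460/4.09 = 357.0 MPa.
σ_h = pD/(2t) → p_allow = 2σ_allow t/D = 2×357.0×28.5/1670 = 12.18 MPa.

p_allow = 12.2 MPa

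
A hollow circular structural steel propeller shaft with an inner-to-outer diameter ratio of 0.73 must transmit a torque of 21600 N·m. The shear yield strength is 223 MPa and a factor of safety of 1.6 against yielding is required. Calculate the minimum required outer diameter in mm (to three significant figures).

τ_allow = 223/1.6 = 139.4 MPa.
For a hollow shaft τ = 16T/[πd_o³(1−k⁴)] with k = 0.73, so 1−k⁴ = 0.7160.
d_o³ = 16T/[π τ_allow (1−k⁴)] = 16×2.1600×10^7/(π×139.4×0.7160) = 1.102×10^6 mm³.
d_o = 103.3 mm.

d_o = 103 mm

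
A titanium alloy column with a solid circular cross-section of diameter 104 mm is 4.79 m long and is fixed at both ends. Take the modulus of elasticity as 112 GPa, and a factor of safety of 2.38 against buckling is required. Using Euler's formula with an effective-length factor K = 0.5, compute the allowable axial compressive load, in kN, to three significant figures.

P_allow = 465 kN

I = πd⁴/64 = π×104⁴/64 = 5.743×10^6 mm⁴.
Effective length L_e = KL = 0.5×4.79 m = 2395 mm.
Euler critical load P_cr = π²EI/L_e² = π²×112000×5.743×10^6/2395² = 1.107×10^6 N.
P_allow = P_cr/n = 1.107×10^6/2.38 = 465000 N.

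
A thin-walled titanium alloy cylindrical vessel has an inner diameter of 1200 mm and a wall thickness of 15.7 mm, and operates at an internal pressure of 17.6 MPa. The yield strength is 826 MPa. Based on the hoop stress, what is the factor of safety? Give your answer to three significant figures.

σ_h = pD/(2t) = 17.6×1200/(2×15.7) = 672.6 MPa.
n = 826/672.6 = 1.228.

n = 1.23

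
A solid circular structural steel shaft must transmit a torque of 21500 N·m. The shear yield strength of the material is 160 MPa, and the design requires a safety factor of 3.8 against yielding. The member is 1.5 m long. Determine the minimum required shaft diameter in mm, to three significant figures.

Allowable shear stress τ_allow = 160/3.8 = 42.11 MPa.
For a solid shaft τ = 16T/(πd³), so d³ = 16T/(π τ_allow) = 16×2.1500×10^7/(π×42.11) = 2.601×10^6 mm³.
d = (2.601×10^6)^(1/3) = 137.5 mm.

d = 138 mm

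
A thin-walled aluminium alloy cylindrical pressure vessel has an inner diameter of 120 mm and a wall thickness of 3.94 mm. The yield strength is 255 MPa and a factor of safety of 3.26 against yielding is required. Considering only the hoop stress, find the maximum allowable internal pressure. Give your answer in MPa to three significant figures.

σ_allow = 255/3.26 = 78.22 MPa.
σ_h = pD/(2t) → p_allow = 2σ_allow t/D = 2×78.22×3.94/120 = 5.137 MPa.

p_allow = 5.14 MPa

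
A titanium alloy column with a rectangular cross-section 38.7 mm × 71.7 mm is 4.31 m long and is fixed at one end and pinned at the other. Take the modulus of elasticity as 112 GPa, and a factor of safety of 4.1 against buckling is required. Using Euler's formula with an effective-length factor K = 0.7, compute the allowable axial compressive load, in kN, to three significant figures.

Buckling occurs about the weak axis: I_min = h·b³/12 = 71.7×38.7³/12 = 346300 mm⁴ (b = 38.7 mm is the smaller dimension).
Effective length L_e = KL = 0.7×4.31 m = 3017 mm.
Euler critical load P_cr = π²EI/L_e² = π²×112000×346300/3017² = 42060 N.
P_allow = P_cr/n = 42060/4.1 = 10260 N.

P_allow = 10.3 kN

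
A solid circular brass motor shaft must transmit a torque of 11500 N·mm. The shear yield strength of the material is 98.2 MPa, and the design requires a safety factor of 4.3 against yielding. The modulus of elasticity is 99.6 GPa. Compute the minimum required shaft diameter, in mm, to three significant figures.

d = 13.7 mm

Allowable shear stress τ_allow = 98.2/4.3 = 22.84 MPa.
For a solid shaft τ = 16T/(πd³), so d³ = 16T/(π τ_allow) = 16×11500/(π×22.84) = 2565 mm³.
d = (2565)^(1/3) = 13.69 mm.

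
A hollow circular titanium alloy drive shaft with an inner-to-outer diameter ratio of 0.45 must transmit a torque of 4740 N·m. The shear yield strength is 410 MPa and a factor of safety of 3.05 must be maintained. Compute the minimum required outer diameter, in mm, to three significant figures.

d_o = 57.2 mm

τ_allow = 410/3.05 = 134.4 MPa.
For a hollow shaft τ = 16T/[πd_o³(1−k⁴)] with k = 0.45, so 1−k⁴ = 0.9590.
d_o³ = 16T/[π τ_allow (1−k⁴)] = 16×4740000/(π×134.4×0.9590) = 187300 mm³.
d_o = 57.21 mm.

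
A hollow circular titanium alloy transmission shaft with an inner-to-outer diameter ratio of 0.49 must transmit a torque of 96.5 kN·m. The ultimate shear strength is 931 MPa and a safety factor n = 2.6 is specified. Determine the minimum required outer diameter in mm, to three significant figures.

τ_allow = 931/2.6 = 358.1 MPa.
For a hollow shaft τ = 16T/[πd_o³(1−k⁴)] with k = 0.49, so 1−k⁴ = 0.9424.
d_o³ = 16T/[π τ_allow (1−k⁴)] = 16×9.6500×10^7/(π×358.1×0.9424) = 1.456×10^6 mm³.
d_o = 113.4 mm.

d_o = 113 mm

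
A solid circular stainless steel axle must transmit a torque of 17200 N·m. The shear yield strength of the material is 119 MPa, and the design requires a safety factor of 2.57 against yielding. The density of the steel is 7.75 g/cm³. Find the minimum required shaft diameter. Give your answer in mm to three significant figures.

Allowable shear stress τ_allow = 119/2.57 = 46.30 MPa.
For a solid shaft τ = 16T/(πd³), so d³ = 16T/(π τ_allow) = 16×1.7200×10^7/(π×46.30) = 1.892×10^6 mm³.
d = (1.892×10^6)^(1/3) = 123.7 mm.

d = 124 mm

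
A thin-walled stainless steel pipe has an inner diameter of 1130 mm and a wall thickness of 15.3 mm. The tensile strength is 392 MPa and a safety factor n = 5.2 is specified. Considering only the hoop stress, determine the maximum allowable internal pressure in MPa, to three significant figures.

σ_allow = 392/5.2 = 75.38 MPa.
σ_h = pD/(2t) → p_allow = 2σ_allow t/D = 2×75.38×15.3/1130 = 2.041 MPa.

p_allow = 2.04 MPa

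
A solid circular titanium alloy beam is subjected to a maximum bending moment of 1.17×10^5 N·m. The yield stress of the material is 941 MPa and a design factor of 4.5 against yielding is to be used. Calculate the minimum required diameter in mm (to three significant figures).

d = 179 mm

σ_allow = 941/4.5 = 209.1 MPa.
For a solid circular section σ = 32M/(πd³), so d³ = 32M/(π σ_allow) = 32×1.1700×10^8/(π×209.1) = 5.699×10^6 mm³.
d = 178.6 mm.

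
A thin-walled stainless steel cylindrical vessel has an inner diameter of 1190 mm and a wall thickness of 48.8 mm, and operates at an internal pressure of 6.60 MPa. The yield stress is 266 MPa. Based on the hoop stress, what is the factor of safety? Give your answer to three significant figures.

n = 3.31

σ_h = pD/(2t) = 6.60×1190/(2×48.8) = 80.47 MPa.
n = 266/80.47 = 3.306.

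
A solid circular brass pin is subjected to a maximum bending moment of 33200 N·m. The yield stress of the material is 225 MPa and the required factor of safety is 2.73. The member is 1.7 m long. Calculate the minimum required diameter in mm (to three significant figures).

d = 160 mm

σ_allow = 225/2.73 = 82.42 MPa.
For a solid circular section σ = 32M/(πd³), so d³ = 32M/(π σ_allow) = 32×3.3200×10^7/(π×82.42) = 4.103×10^6 mm³.
d = 160.1 mm.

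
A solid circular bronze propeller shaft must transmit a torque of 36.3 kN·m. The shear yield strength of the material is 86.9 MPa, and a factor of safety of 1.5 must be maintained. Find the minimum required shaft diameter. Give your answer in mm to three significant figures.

d = 147 mm

Allowable shear stress τ_allow = 86.9/1.5 = 57.93 MPa.
For a solid shaft τ = 16T/(πd³), so d³ = 16T/(π τ_allow) = 16×3.6300×10^7/(π×57.93) = 3.191×10^6 mm³.
d = (3.191×10^6)^(1/3) = 147.2 mm.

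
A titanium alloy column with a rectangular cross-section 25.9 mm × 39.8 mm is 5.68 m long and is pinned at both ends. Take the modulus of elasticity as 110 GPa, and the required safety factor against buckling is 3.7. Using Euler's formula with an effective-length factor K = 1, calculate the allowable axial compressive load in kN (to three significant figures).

Buckling occurs about the weak axis: I_min = h·b³/12 = 39.8×25.9³/12 = 57620 mm⁴ (b = 25.9 mm is the smaller dimension).
Effective length L_e = KL = 1×5.68 m = 5680 mm.
Euler critical load P_cr = π²EI/L_e² = π²×110000×57620/5680² = 1939 N.
P_allow = P_cr/n = 1939/3.7 = 524.1 N.

P_allow = 0.524 kN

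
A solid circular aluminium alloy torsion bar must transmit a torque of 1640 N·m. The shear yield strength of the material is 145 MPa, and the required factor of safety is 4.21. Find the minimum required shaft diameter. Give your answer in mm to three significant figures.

Allowable shear stress τ_allow = 145/4.21 = 34.44 MPa.
For a solid shaft τ = 16T/(πd³), so d³ = 16T/(π τ_allow) = 16×1640000/(π×34.44) = 242500 mm³.
d = (242500)^(1/3) = 62.36 mm.

d = 62.4 mm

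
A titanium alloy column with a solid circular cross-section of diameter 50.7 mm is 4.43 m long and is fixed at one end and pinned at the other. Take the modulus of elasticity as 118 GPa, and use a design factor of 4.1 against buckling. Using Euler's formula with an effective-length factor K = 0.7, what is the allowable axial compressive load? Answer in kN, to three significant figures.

P_allow = 9.58 kN

I = πd⁴/64 = π×50.7⁴/64 = 324300 mm⁴.
Effective length L_e = KL = 0.7×4.43 m = 3101 mm.
Euler critical load P_cr = π²EI/L_e² = π²×118000×324300/3101² = 39280 N.
P_allow = P_cr/n = 39280/4.1 = 9581 N.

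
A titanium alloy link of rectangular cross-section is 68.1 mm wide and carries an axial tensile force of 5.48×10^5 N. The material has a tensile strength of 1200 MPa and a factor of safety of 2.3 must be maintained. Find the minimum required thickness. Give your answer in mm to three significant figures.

t = 15.4 mm

σ_allow = 1200/2.3 = 521.7 MPa.
Required area A = F/σ_allow = 548000/521.7 = 1050 mm².
t = A/w = 1050/68.1 = 15.42 mm.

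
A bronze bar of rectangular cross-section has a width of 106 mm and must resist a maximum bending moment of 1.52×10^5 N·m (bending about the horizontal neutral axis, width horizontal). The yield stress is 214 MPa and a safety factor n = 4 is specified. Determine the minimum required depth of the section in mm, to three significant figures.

σ_allow = 214/4 = 53.50 MPa.
For a rectangular section σ = 6M/(bh²), so h² = 6M/(b σ_allow) = 6×1.5200×10^8/(106×53.50) = 160800 mm².
h = 401.0 mm.

h = 401 mm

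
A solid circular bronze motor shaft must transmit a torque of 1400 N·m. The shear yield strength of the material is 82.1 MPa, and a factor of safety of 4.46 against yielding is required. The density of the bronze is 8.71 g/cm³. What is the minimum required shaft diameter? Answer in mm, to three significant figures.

d = 72.9 mm

Allowable shear stress τ_allow = 82.1/4.46 = 18.41 MPa.
For a solid shaft τ = 16T/(πd³), so d³ = 16T/(π τ_allow) = 16×1400000/(π×18.41) = 387300 mm³.
d = (387300)^(1/3) = 72.89 mm.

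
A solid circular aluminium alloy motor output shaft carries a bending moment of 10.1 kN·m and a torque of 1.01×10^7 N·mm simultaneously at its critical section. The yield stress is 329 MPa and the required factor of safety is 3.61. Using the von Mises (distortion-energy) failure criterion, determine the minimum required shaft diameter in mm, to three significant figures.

d = 114 mm

σ_allow = σ_y/n = 329/3.61 = 91.14 MPa.
For a solid shaft σ_b = 32M/(πd³) and τ = 16T/(πd³), so the von Mises stress is σ' = (16/πd³)·√(4M²+3T²).
√(4M²+3T²) = √(4×(1.010×10^7)² + 3×(1.010×10^7)²) = 2.672×10^7 N·mm.
d³ = 16×2.672×10^7/(π×91.14) = 1.493×10^6 mm³.
d = 114.3 mm.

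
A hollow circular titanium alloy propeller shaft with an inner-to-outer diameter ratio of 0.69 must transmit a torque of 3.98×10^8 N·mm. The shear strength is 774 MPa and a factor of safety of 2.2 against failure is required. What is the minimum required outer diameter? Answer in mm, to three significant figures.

d_o = 195 mm

τ_allow = 774/2.2 = 351.8 MPa.
For a hollow shaft τ = 16T/[πd_o³(1−k⁴)] with k = 0.69, so 1−k⁴ = 0.7733.
d_o³ = 16T/[π τ_allow (1−k⁴)] = 16×3.9800×10^8/(π×351.8×0.7733) = 7.450×10^6 mm³.
d_o = 195.3 mm.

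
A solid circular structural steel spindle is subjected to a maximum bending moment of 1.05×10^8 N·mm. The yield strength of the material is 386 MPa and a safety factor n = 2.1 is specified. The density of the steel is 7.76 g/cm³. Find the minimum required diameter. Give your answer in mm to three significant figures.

σ_allow = 386/2.1 = 183.8 MPa.
For a solid circular section σ = 32M/(πd³), so d³ = 32M/(π σ_allow) = 32×1.0500×10^8/(π×183.8) = 5.819×10^6 mm³.
d = 179.9 mm.

d = 180 mm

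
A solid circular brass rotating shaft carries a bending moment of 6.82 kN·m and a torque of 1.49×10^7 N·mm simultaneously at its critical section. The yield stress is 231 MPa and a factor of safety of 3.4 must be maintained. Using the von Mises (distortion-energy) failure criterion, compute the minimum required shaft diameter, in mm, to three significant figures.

d = 130 mm

σ_allow = σ_y/n = 231/3.4 = 67.94 MPa.
For a solid shaft σ_b = 32M/(πd³) and τ = 16T/(πd³), so the von Mises stress is σ' = (16/πd³)·√(4M²+3T²).
√(4M²+3T²) = √(4×(6.820×10^6)² + 3×(1.490×10^7)²) = 2.919×10^7 N·mm.
d³ = 16×2.919×10^7/(π×67.94) = 2.188×10^6 mm³.
d = 129.8 mm.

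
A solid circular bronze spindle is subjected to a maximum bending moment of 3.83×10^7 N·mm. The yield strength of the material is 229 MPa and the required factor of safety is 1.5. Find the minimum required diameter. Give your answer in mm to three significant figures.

σ_allow = 229/1.5 = 152.7 MPa.
For a solid circular section σ = 32M/(πd³), so d³ = 32M/(π σ_allow) = 32×3.8300×10^7/(π×152.7) = 2.555×10^6 mm³.
d = 136.7 mm.

d = 137 mm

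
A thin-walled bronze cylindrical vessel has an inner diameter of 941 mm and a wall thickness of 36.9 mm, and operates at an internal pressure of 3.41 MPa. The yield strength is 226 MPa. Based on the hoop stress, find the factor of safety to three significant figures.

n = 5.20

σ_h = pD/(2t) = 3.41×941/(2×36.9) = 43.48 MPa.
n = 226/43.48 = 5.198.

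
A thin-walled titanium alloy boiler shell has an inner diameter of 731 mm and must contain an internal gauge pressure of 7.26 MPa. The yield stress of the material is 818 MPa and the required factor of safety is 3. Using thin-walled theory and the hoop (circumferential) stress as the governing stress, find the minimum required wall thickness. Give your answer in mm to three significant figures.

σ_allow = 818/3 = 272.7 MPa.
Hoop stress σ_h = pD/(2t), so t = pD/(2σ_allow) = 7.26×731/(2×272.7) = 9.732 mm.

t = 9.73 mm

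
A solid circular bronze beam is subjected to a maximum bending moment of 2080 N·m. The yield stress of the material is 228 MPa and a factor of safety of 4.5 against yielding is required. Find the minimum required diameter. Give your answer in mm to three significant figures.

d = 74.8 mm

σ_allow = 228/4.5 = 50.67 MPa.
For a solid circular section σ = 32M/(πd³), so d³ = 32M/(π σ_allow) = 32×2080000/(π×50.67) = 418200 mm³.
d = 74.78 mm.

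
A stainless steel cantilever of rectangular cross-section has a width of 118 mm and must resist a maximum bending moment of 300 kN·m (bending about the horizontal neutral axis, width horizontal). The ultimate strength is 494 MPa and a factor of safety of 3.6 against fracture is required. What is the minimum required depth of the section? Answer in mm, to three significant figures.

σ_allow = 494/3.6 = 137.2 MPa.
For a rectangular section σ = 6M/(bh²), so h² = 6M/(b σ_allow) = 6×3.0000×10^8/(118×137.2) = 111200 mm².
h = 333.4 mm.

h = 333 mm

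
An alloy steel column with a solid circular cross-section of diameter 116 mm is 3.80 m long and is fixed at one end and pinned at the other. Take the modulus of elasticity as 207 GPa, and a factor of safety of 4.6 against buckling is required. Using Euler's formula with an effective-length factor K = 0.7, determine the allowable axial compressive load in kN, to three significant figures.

I = πd⁴/64 = π×116⁴/64 = 8.888×10^6 mm⁴.
Effective length L_e = KL = 0.7×3.80 m = 2660 mm.
Euler critical load P_cr = π²EI/L_e² = π²×207000×8.888×10^6/2660² = 2.566×10^6 N.
P_allow = P_cr/n = 2.566×10^6/4.6 = 557900 N.

P_allow = 558 kN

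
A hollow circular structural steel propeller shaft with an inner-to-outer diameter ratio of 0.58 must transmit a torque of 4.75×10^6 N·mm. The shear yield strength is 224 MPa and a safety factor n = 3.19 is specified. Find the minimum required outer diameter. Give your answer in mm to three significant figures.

τ_allow = 224/3.19 = 70.22 MPa.
For a hollow shaft τ = 16T/[πd_o³(1−k⁴)] with k = 0.58, so 1−k⁴ = 0.8868.
d_o³ = 16T/[π τ_allow (1−k⁴)] = 16×4750000/(π×70.22×0.8868) = 388500 mm³.
d_o = 72.97 mm.

d_o = 73.0 mm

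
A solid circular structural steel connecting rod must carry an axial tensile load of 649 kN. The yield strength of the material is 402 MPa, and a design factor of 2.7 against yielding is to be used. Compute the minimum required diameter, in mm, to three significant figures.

d = 74.5 mm

Allowable stress σ_allow = 402/2.7 = 148.9 MPa.
Required area A = F/σ_allow = 649000/148.9 = 4359 mm².
A = πd²/4 → d = √(4A/π) = 74.50 mm.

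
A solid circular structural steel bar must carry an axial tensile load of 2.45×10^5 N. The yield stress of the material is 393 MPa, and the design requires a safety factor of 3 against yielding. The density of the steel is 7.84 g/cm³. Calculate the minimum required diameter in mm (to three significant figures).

Allowable stress σ_allow = 393/3 = 131.0 MPa.
Required area A = F/σ_allow = 245000/131.0 = 1870 mm².
A = πd²/4 → d = √(4A/π) = 48.80 mm.

d = 48.8 mm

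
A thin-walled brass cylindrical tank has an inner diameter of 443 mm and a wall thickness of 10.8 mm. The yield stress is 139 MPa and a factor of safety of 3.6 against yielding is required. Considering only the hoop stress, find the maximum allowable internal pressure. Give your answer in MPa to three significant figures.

p_allow = 1.88 MPa

σ_allow = 139/3.6 = 38.61 MPa.
σ_h = pD/(2t) → p_allow = 2σ_allow t/D = 2×38.61×10.8/443 = 1.883 MPa.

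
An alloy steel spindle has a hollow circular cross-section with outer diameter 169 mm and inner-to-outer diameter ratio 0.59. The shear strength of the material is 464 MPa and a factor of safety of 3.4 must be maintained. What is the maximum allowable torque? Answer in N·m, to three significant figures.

τ_allow = 464/3.4 = 136.5 MPa.
For a hollow shaft T_allow = τ_allow·πd_o³(1−k⁴)/16 with 1−k⁴ = 0.8788, so πd_o³(1−k⁴)/16 = 832900 mm³.
T_allow = 136.5×832900 = 1.137×10^8 N·mm = 113700 N·m.

T_allow = 1.14×10^5 N·m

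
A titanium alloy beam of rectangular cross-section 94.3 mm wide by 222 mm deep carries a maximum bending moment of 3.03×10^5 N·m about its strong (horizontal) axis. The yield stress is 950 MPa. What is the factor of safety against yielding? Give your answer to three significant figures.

Section modulus S = bh²/6 = 94.3×222²/6 = 774600 mm³.
σ = M/S = 3.0300×10^8/774600 = 391.2 MPa.
n = 950/391.2 = 2.429.

n = 2.43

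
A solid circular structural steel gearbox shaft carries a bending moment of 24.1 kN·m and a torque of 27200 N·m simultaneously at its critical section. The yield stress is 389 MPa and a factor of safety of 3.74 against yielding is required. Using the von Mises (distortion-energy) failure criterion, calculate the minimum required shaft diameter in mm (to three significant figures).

d = 149 mm

σ_allow = σ_y/n = 389/3.74 = 104.0 MPa.
For a solid shaft σ_b = 32M/(πd³) and τ = 16T/(πd³), so the von Mises stress is σ' = (16/πd³)·√(4M²+3T²).
√(4M²+3T²) = √(4×(2.410×10^7)² + 3×(2.720×10^7)²) = 6.740×10^7 N·mm.
d³ = 16×6.740×10^7/(π×104.0) = 3.300×10^6 mm³.
d = 148.9 mm.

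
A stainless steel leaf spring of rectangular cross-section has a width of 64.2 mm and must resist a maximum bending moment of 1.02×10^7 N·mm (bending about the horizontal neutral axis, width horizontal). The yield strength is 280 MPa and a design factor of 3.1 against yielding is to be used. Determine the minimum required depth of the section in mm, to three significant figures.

σ_allow = 280/3.1 = 90.32 MPa.
For a rectangular section σ = 6M/(bh²), so h² = 6M/(b σ_allow) = 6×1.0200×10^7/(64.2×90.32) = 10550 mm².
h = 102.7 mm.

h = 103 mm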